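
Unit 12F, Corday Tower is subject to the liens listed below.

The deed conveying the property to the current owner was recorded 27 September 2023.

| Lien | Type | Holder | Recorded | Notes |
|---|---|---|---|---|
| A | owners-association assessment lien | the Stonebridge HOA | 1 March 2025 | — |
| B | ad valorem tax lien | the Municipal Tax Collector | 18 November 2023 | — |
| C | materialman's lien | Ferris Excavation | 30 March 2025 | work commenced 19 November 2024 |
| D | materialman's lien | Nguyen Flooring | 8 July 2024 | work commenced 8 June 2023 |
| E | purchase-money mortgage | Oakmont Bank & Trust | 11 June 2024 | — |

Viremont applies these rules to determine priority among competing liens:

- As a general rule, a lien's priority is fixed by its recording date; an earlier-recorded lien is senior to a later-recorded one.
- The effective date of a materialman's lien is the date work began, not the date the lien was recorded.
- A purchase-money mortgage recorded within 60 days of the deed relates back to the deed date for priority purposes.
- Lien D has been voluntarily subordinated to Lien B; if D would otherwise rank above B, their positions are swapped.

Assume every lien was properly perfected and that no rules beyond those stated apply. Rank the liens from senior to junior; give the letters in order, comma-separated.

Effective dates after the stated exceptions: C's effective date is 19 November 2024, when work began; D relates back to 8 June 2023 (work commenced); E was recorded 258 days after the deed, outside the 60-day window, so it keeps its recording date.
By effective date, earliest first: D (8 June 2023), B (18 November 2023), E (11 June 2024), C (19 November 2024), A (1 March 2025).
D is senior to B before the subordination, so the two trade places.

B, D, E, C, A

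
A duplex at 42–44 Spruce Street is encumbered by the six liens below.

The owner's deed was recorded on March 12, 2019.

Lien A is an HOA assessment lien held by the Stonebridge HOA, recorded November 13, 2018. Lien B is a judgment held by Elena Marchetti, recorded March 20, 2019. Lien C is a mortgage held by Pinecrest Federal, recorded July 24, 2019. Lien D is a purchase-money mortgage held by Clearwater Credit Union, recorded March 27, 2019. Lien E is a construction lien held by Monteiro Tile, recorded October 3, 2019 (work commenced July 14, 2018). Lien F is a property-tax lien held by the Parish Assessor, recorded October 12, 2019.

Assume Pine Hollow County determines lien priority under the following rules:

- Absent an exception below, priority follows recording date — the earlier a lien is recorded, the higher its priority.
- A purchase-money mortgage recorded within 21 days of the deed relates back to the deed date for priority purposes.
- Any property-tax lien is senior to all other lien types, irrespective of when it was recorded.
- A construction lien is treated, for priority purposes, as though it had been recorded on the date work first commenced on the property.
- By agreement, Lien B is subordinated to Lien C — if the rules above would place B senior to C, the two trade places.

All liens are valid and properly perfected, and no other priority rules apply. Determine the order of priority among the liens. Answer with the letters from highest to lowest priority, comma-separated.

F, E, A, D, C, B

Adjusting effective dates: D's effective date is the deed date, March 12, 2019; E relates back to July 14, 2018 (work commenced).
F, as a property-tax lien, has superpriority and ranks first.
Among the remaining liens, by effective date: E (July 14, 2018), A (November 13, 2018), D (March 12, 2019), B (March 20, 2019), C (July 24, 2019).
B is senior to C before the subordination, so the two trade places.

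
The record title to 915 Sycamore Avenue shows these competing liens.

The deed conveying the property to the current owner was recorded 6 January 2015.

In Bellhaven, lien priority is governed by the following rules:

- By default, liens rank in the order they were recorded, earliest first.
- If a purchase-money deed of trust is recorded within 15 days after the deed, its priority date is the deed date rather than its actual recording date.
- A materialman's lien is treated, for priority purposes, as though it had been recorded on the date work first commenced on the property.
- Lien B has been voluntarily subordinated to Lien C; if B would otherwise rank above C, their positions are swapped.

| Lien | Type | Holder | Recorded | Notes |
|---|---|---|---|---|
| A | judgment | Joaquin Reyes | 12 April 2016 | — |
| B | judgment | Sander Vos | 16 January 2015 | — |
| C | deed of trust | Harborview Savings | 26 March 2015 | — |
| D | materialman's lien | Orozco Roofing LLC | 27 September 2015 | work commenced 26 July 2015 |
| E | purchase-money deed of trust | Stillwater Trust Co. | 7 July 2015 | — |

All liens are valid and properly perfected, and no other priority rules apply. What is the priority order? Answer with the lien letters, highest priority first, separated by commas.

C, B, E, D, A

Effective dates after the stated exceptions: D's effective date is 26 July 2015, when work began; E missed the 15-day window (182 days after the deed), so its recording date stands.
Ordering by effective date: B (16 January 2015), C (26 March 2015), E (7 July 2015), D (26 July 2015), A (12 April 2016).
The subordination applies — B was senior to C — so B and C swap.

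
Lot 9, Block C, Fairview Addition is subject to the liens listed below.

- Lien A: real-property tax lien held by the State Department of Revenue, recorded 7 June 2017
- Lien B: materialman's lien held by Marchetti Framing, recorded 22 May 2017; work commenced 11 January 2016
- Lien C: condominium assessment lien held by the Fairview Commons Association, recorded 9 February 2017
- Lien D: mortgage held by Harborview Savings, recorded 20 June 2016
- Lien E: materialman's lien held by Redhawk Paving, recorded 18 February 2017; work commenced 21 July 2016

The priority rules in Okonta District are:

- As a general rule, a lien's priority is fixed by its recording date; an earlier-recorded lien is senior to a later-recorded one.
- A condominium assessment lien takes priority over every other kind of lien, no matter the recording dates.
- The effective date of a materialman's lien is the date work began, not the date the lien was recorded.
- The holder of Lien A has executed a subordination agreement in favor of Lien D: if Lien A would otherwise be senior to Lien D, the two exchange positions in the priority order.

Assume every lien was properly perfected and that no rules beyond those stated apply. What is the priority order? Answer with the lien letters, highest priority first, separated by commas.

C, B, D, E, A

Effective dates: B relates back to 11 January 2016 (work commenced); E relates back to 21 July 2016 (work commenced).
C is a condominium assessment lien, so it outranks all other liens regardless of date.
Ordering the rest by effective date: B (11 January 2016), D (20 June 2016), E (21 July 2016), A (7 June 2017).
Since A is not senior to D, the subordination leaves the order unchanged.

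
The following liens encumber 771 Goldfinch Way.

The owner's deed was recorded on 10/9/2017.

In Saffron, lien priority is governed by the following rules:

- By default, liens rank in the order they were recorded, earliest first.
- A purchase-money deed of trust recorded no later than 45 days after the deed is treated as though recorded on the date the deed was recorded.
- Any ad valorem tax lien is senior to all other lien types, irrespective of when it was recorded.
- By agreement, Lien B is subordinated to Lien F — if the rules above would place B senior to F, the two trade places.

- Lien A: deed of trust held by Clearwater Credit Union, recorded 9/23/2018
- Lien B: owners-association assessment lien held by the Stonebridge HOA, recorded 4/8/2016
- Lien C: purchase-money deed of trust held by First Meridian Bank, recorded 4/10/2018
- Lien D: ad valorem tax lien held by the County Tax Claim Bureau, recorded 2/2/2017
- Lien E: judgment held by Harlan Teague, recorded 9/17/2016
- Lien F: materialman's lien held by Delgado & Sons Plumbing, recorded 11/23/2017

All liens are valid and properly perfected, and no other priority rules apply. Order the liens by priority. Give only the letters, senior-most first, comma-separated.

D, F, E, B, C, A

Effective dates: C was recorded 183 days after the deed — beyond 45 days — so no relation-back applies.
D is an ad valorem tax lien, so it outranks all other liens regardless of date.
Remaining liens by effective date: B (4/8/2016), E (9/17/2016), F (11/23/2017), C (4/10/2018), A (9/23/2018).
B is senior to F before the subordination, so the two trade places.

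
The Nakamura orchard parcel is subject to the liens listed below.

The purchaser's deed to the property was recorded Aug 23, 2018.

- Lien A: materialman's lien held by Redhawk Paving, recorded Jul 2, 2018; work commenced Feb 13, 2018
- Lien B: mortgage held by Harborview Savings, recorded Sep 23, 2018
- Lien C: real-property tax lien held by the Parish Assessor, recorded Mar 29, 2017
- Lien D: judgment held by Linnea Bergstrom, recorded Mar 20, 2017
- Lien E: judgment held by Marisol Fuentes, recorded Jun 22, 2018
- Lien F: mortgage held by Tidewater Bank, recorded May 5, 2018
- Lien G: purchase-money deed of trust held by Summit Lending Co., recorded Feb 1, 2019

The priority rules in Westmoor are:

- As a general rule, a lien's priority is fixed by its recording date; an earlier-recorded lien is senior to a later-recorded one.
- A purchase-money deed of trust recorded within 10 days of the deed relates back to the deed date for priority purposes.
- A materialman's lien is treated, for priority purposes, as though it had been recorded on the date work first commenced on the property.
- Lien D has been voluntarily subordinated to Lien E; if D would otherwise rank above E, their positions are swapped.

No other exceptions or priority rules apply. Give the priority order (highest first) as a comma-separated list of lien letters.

Effective dates: A is treated as recorded Feb 13, 2018, the work-commencement date; G missed the 10-day window (162 days after the deed), so its recording date stands.
Ordering by effective date: D (Mar 20, 2017), C (Mar 29, 2017), A (Feb 13, 2018), F (May 5, 2018), E (Jun 22, 2018), B (Sep 23, 2018), G (Feb 1, 2019).
D is senior to E before the subordination, so the two trade places.

E, C, A, F, D, B, G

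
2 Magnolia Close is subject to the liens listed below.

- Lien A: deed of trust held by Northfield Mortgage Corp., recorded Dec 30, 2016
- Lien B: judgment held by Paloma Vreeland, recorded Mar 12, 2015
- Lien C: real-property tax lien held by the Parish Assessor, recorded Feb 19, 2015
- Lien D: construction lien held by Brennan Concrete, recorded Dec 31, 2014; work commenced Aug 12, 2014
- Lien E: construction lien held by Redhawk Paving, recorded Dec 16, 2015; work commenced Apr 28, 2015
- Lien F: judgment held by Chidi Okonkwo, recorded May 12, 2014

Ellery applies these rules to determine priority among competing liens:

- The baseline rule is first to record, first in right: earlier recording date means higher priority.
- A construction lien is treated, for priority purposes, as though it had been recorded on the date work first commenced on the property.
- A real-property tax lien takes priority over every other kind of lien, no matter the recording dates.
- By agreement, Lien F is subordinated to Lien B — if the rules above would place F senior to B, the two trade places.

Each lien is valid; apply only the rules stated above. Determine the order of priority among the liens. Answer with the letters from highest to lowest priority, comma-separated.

C, B, D, F, E, A

Effective dates: D is treated as recorded Aug 12, 2014, the work-commencement date; E's effective date is Apr 28, 2015, when work began.
C is a real-property tax lien, so it outranks all other liens regardless of date.
Remaining liens by effective date: F (May 12, 2014), D (Aug 12, 2014), B (Mar 12, 2015), E (Apr 28, 2015), A (Dec 30, 2016).
F would otherwise be senior to B, so under the subordination agreement F and B exchange positions.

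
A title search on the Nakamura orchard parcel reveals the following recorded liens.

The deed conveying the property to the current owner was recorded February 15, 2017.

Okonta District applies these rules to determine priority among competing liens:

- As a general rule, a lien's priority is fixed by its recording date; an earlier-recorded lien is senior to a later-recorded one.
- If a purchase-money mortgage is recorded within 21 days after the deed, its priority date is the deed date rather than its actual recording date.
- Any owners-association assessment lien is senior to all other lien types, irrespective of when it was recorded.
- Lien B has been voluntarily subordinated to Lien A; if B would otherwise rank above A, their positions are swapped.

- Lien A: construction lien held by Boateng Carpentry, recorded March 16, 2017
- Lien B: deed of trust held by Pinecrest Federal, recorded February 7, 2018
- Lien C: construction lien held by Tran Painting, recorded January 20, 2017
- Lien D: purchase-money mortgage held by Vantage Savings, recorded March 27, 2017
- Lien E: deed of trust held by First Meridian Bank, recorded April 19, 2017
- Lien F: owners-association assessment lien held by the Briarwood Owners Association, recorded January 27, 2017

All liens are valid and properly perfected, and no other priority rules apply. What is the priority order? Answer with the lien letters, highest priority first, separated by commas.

F, C, A, D, E, B

Effective dates: D was recorded 40 days after the deed — beyond 21 days — so no relation-back applies.
F, as an owners-association assessment lien, has superpriority and ranks first.
Remaining liens by effective date: C (January 20, 2017), A (March 16, 2017), D (March 27, 2017), E (April 19, 2017), B (February 7, 2018).
Since B is not senior to A, the subordination leaves the order unchanged.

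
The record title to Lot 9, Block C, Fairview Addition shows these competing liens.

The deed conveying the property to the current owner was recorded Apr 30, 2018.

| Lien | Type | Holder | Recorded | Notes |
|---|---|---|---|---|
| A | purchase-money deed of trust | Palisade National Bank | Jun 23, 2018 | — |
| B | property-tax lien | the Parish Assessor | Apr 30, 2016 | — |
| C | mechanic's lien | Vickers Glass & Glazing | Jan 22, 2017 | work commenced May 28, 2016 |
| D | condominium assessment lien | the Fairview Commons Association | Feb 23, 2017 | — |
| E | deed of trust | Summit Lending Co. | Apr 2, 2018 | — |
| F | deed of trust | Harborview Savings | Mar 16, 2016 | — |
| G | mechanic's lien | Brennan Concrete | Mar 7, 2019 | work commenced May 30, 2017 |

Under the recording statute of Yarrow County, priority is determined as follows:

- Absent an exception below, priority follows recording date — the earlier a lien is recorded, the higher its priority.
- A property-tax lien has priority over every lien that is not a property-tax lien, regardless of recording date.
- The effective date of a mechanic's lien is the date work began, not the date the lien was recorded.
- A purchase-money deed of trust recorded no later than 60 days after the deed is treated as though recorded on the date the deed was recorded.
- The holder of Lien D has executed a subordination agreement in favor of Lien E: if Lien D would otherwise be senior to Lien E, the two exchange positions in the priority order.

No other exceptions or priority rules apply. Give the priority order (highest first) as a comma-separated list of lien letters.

B, F, C, E, G, D, A

First, effective dates: A relates back to the deed date Apr 30, 2018; C's effective date is May 28, 2016, when work began; G's effective date is May 30, 2017, when work began.
As a property-tax lien, B is senior to every other lien.
Ordering the rest by effective date: F (Mar 16, 2016), C (May 28, 2016), D (Feb 23, 2017), G (May 30, 2017), E (Apr 2, 2018), A (Apr 30, 2018).
D is senior to E before the subordination, so the two trade places.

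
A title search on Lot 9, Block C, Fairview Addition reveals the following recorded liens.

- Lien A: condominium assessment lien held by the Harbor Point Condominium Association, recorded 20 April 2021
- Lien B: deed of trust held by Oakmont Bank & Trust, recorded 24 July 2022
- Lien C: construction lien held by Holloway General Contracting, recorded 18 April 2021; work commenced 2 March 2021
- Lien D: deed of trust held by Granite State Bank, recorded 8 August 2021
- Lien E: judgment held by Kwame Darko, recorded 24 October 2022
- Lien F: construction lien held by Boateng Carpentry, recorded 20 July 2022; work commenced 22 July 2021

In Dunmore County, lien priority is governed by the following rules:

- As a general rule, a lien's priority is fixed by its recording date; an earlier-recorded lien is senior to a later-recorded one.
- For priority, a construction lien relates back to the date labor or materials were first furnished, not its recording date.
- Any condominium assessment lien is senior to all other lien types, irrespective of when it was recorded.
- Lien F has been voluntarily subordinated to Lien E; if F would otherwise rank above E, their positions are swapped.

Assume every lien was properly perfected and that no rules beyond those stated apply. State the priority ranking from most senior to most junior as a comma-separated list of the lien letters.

Effective dates: C's effective date is 2 March 2021, when work began; F relates back to 22 July 2021 (work commenced).
A, as a condominium assessment lien, has superpriority and ranks first.
Among the remaining liens, by effective date: C (2 March 2021), F (22 July 2021), D (8 August 2021), B (24 July 2022), E (24 October 2022).
Because F would otherwise rank above E, the subordination swaps them.

A, C, E, D, B, F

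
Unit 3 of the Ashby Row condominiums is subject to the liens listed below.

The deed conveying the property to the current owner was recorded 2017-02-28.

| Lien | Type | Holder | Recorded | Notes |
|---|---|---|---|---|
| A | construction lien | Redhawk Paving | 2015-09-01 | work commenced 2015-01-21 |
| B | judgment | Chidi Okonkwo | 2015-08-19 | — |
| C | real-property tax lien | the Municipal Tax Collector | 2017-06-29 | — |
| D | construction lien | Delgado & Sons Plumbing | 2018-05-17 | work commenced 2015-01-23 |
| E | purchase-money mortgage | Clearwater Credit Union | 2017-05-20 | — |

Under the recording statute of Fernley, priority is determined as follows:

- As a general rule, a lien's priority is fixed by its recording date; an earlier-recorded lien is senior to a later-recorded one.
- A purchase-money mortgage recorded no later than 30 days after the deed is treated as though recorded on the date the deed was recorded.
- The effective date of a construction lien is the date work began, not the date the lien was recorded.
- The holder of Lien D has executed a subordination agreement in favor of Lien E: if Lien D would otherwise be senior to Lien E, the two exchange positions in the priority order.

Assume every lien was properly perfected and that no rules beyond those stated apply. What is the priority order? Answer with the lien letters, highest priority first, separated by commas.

Effective dates after the stated exceptions: A's effective date is 2015-01-21, when work began; D relates back to 2015-01-23 (work commenced); E was recorded 81 days after the deed, outside the 30-day window, so it keeps its recording date.
Sorted by effective date: A (2015-01-21), D (2015-01-23), B (2015-08-19), E (2017-05-20), C (2017-06-29).
Because D would otherwise rank above E, the subordination swaps them.

A, E, B, D, C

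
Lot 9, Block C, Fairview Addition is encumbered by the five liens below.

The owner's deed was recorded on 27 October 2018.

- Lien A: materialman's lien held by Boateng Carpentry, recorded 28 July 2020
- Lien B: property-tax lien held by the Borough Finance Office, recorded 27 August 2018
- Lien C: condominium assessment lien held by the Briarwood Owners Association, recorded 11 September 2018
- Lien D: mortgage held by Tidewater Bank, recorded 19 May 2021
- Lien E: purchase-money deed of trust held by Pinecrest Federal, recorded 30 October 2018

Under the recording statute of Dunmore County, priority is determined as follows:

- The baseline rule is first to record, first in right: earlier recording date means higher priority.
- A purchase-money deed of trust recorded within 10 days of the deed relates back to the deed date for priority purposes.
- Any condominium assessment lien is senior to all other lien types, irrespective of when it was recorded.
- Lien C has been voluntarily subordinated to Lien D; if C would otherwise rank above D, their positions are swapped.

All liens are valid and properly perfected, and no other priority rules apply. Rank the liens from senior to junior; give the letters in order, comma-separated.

D, B, E, A, C

Effective dates: E relates back to the deed date 27 October 2018.
C is a condominium assessment lien and takes priority over every other lien.
Remaining liens by effective date: B (27 August 2018), E (27 October 2018), A (28 July 2020), D (19 May 2021).
C is senior to D before the subordination, so the two trade places.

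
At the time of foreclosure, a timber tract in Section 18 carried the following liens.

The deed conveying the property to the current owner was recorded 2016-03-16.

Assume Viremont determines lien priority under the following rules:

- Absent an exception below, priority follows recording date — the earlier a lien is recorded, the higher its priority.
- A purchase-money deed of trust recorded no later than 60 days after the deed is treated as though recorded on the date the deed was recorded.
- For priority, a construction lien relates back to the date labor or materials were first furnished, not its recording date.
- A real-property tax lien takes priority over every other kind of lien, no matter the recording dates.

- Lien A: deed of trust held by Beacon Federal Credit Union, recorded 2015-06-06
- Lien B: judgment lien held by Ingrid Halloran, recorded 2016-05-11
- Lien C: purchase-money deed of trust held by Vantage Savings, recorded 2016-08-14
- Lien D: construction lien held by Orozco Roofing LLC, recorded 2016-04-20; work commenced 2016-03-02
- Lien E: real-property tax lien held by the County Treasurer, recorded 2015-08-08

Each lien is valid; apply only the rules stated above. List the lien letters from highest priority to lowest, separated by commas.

First, effective dates: C missed the 60-day window (151 days after the deed), so its recording date stands; D is treated as recorded 2016-03-02, the work-commencement date.
E is a real-property tax lien and takes priority over every other lien.
Among the remaining liens, by effective date: A (2015-06-06), D (2016-03-02), B (2016-05-11), C (2016-08-14).

E, A, D, B, C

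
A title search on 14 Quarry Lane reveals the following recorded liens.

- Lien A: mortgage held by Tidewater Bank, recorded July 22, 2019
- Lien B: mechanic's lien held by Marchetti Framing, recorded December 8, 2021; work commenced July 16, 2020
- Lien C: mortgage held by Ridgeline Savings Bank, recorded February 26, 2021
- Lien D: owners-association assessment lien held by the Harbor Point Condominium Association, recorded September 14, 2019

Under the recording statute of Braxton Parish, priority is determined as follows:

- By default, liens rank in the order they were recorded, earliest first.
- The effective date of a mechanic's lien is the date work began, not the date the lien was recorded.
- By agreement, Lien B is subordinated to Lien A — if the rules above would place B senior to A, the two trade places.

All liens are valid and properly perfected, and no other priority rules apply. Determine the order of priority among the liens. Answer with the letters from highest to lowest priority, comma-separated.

Effective dates: B is treated as recorded July 16, 2020, the work-commencement date.
By effective date, earliest first: A (July 22, 2019), D (September 14, 2019), B (July 16, 2020), C (February 26, 2021).
B is already junior to A, so the subordination agreement changes nothing.

A, D, B, C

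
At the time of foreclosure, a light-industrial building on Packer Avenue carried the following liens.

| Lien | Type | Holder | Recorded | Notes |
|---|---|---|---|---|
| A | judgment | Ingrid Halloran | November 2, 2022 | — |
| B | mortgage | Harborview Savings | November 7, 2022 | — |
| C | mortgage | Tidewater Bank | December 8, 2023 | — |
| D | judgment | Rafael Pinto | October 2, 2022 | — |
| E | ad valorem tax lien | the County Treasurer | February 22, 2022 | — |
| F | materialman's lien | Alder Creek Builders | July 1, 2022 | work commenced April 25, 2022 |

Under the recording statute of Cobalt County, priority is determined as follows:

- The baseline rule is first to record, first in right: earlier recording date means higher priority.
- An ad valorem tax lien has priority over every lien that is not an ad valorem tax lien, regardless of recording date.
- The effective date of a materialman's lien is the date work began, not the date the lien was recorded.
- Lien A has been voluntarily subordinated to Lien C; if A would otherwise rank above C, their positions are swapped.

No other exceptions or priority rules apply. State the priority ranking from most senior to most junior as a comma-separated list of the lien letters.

E, F, D, C, B, A

Adjusting effective dates: F is treated as recorded April 25, 2022, the work-commencement date.
As an ad valorem tax lien, E is senior to every other lien.
The other liens, earliest effective date first: F (April 25, 2022), D (October 2, 2022), A (November 2, 2022), B (November 7, 2022), C (December 8, 2023).
Because A would otherwise rank above C, the subordination swaps them.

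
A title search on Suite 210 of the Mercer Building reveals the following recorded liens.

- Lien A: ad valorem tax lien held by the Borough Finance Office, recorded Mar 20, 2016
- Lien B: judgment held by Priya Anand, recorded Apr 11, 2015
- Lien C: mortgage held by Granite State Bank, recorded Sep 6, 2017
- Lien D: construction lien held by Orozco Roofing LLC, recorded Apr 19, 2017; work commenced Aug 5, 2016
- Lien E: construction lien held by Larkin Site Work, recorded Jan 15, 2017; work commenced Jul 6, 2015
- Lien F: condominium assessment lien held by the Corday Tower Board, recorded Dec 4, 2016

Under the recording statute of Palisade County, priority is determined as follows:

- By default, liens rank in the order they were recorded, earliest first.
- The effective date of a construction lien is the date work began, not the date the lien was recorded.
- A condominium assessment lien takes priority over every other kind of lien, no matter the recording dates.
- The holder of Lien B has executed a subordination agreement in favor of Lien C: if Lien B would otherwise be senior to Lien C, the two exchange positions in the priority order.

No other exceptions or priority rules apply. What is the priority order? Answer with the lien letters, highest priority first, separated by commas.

F, C, E, A, D, B

First, effective dates: D is treated as recorded Aug 5, 2016, the work-commencement date; E's effective date is Jul 6, 2015, when work began.
As a condominium assessment lien, F is senior to every other lien.
The other liens, earliest effective date first: B (Apr 11, 2015), E (Jul 6, 2015), A (Mar 20, 2016), D (Aug 5, 2016), C (Sep 6, 2017).
B is senior to C before the subordination, so the two trade places.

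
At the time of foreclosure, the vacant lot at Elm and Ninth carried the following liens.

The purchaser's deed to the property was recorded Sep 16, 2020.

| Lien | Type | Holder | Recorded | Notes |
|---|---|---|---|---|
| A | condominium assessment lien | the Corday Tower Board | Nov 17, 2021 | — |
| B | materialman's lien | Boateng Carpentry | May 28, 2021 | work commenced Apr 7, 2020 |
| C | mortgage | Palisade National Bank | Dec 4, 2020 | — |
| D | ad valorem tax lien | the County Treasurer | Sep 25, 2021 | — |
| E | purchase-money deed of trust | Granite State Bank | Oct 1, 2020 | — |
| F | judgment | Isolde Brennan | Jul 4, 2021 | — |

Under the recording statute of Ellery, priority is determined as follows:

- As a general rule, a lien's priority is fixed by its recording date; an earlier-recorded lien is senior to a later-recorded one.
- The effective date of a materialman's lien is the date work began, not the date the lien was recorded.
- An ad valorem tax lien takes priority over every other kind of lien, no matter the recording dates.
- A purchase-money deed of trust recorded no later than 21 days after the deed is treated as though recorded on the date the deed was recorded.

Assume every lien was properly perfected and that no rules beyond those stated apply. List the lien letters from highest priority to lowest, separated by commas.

Effective dates: B relates back to Apr 7, 2020 (work commenced); E was recorded within the 21-day window, so its effective date is the deed date Sep 16, 2020.
D is an ad valorem tax lien and takes priority over every other lien.
Among the remaining liens, by effective date: B (Apr 7, 2020), E (Sep 16, 2020), C (Dec 4, 2020), F (Jul 4, 2021), A (Nov 17, 2021).

D, B, E, C, F, A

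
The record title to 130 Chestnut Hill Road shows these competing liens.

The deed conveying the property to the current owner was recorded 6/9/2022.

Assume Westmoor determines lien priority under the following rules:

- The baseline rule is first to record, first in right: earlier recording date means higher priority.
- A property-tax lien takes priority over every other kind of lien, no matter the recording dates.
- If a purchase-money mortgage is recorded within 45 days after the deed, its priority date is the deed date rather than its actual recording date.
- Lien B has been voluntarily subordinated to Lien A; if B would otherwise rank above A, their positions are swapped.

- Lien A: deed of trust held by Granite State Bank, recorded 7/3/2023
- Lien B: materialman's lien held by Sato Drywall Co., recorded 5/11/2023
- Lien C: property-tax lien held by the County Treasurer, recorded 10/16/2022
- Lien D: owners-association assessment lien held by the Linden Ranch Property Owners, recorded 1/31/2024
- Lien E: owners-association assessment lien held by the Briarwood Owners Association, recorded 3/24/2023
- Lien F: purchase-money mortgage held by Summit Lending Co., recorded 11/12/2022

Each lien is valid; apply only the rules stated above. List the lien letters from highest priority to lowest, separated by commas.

Effective dates after the stated exceptions: F was recorded 156 days after the deed, outside the 45-day window, so it keeps its recording date.
C, as a property-tax lien, has superpriority and ranks first.
The other liens, earliest effective date first: F (11/12/2022), E (3/24/2023), B (5/11/2023), A (7/3/2023), D (1/31/2024).
B is senior to A before the subordination, so the two trade places.

C, F, E, A, B, D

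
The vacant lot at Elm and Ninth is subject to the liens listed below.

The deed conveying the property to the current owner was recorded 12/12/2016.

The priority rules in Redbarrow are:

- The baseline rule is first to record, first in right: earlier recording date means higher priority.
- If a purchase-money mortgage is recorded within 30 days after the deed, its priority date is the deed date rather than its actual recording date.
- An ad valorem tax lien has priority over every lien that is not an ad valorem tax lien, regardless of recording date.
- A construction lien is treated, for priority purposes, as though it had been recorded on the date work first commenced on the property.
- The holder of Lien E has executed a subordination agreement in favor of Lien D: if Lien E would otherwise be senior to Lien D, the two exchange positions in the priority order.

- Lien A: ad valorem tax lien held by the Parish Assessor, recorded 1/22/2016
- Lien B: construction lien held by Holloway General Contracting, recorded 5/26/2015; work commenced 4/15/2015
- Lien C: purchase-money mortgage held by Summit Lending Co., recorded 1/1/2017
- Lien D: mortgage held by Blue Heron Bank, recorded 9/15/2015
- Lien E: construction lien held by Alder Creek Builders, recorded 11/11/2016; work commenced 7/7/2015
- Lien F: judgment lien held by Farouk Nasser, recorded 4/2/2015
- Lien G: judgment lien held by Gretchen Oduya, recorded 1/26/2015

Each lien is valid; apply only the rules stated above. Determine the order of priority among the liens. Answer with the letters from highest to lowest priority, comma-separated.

A, G, F, B, D, E, C

Effective dates after the stated exceptions: B relates back to 4/15/2015 (work commenced); C relates back to the deed date 12/12/2016; E relates back to 7/7/2015 (work commenced).
A is an ad valorem tax lien and takes priority over every other lien.
Among the remaining liens, by effective date: G (1/26/2015), F (4/2/2015), B (4/15/2015), E (7/7/2015), D (9/15/2015), C (12/12/2016).
Because E would otherwise rank above D, the subordination swaps them.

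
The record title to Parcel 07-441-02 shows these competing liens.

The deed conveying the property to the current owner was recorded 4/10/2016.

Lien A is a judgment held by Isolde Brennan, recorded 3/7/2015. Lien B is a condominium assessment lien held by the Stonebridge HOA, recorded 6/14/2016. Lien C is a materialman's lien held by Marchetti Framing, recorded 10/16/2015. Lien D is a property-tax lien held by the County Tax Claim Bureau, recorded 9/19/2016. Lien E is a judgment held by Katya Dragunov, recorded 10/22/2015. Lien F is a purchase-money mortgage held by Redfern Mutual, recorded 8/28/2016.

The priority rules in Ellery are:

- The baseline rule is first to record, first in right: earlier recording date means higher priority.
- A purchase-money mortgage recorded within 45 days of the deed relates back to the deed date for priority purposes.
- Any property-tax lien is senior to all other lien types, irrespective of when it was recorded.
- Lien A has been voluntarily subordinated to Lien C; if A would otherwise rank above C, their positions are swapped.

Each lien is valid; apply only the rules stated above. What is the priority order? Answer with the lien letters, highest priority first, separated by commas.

D, C, A, E, B, F

First, effective dates: F was recorded 140 days after the deed — beyond 45 days — so no relation-back applies.
D is a property-tax lien and takes priority over every other lien.
Remaining liens by effective date: A (3/7/2015), C (10/16/2015), E (10/22/2015), B (6/14/2016), F (8/28/2016).
Because A would otherwise rank above C, the subordination swaps them.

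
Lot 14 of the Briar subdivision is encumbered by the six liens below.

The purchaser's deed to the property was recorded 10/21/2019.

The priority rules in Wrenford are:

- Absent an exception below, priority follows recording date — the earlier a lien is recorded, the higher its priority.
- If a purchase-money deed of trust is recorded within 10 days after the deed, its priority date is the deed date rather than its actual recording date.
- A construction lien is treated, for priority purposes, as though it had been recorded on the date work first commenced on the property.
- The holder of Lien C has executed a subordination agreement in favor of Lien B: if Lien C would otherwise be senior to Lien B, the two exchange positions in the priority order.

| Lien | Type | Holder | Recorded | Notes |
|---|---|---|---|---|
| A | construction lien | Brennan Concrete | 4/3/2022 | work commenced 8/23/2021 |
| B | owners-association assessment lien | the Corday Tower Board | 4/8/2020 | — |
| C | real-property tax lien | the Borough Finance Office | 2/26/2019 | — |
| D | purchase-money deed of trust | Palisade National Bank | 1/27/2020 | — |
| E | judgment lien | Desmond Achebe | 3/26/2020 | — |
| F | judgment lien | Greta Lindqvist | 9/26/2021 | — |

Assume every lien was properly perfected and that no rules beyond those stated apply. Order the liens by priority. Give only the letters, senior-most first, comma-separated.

B, D, E, C, A, F

Effective dates: A is treated as recorded 8/23/2021, the work-commencement date; D was recorded 98 days after the deed — beyond 10 days — so no relation-back applies.
Sorted by effective date: C (2/26/2019), D (1/27/2020), E (3/26/2020), B (4/8/2020), A (8/23/2021), F (9/26/2021).
Because C would otherwise rank above B, the subordination swaps them.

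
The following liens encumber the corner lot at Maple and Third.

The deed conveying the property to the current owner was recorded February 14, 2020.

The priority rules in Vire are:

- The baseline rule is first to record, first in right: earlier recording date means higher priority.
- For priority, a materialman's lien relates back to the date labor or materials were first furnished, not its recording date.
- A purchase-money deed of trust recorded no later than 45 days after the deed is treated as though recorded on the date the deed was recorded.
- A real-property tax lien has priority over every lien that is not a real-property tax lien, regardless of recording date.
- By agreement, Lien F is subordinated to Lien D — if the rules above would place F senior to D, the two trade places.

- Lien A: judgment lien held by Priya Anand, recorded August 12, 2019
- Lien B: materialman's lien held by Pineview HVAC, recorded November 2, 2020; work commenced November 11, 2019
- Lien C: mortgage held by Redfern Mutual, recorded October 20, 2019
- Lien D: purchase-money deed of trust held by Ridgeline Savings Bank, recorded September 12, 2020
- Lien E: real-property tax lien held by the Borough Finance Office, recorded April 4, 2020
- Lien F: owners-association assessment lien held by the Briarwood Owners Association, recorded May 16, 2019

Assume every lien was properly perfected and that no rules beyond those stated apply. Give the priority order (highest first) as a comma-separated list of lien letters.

Effective dates after the stated exceptions: B is treated as recorded November 11, 2019, the work-commencement date; D was recorded 211 days after the deed, outside the 45-day window, so it keeps its recording date.
E is a real-property tax lien, so it outranks all other liens regardless of date.
Remaining liens by effective date: F (May 16, 2019), A (August 12, 2019), C (October 20, 2019), B (November 11, 2019), D (September 12, 2020).
Because F would otherwise rank above D, the subordination swaps them.

E, D, A, C, B, F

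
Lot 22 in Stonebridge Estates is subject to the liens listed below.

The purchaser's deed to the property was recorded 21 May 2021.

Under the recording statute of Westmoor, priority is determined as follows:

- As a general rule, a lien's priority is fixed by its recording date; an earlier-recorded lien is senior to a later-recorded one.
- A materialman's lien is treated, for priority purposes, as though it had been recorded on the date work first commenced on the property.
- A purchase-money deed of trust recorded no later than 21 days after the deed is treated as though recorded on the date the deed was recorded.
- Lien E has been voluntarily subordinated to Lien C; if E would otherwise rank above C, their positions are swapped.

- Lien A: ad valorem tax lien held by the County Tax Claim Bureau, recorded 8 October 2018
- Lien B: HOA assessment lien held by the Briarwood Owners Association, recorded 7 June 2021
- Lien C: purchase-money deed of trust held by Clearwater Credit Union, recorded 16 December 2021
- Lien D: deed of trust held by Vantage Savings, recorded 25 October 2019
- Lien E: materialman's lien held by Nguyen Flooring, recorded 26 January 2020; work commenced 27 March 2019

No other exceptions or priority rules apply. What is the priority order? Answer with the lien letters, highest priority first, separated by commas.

Adjusting effective dates: C was recorded 209 days after the deed, outside the 21-day window, so it keeps its recording date; E relates back to 27 March 2019 (work commenced).
By effective date: A (8 October 2018), E (27 March 2019), D (25 October 2019), B (7 June 2021), C (16 December 2021).
The subordination applies — E was senior to C — so E and C swap.

A, C, D, B, E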